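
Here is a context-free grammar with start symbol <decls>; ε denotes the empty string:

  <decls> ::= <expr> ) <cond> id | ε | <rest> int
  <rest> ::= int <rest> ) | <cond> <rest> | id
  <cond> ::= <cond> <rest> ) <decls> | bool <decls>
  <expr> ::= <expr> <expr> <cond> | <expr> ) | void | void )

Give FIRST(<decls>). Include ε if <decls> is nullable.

From <decls> ::= <expr> ) <cond> id: add FIRST(<expr>) = { void }.
<decls> ::= ε contributes ε.
From <decls> ::= <rest> int: add FIRST(<rest>) = { bool, id, int }.
Union: FIRST(<decls>) = { bool, id, int, void, ε }.

{ bool, id, int, void, ε }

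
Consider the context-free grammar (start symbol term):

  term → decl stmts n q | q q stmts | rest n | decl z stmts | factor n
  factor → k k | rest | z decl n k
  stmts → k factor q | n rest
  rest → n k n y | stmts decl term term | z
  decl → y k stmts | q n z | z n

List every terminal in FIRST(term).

From term → decl stmts n q: add FIRST(decl) = { q, y, z }.
term → q q stmts contributes {q}.
From term → rest n: add FIRST(rest) = { k, n, z }.
From term → decl z stmts: add FIRST(decl) = { q, y, z }.
From term → factor n: add FIRST(factor) = { k, n, z }.
Union: FIRST(term) = { k, n, q, y, z }.

{ k, n, q, y, z }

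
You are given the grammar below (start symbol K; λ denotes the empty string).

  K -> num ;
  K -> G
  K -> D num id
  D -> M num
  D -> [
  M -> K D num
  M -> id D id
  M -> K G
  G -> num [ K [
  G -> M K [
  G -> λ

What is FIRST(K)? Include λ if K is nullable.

K -> num ; contributes {num}.
From K -> G: add FIRST(G) = { [, id, num, λ } (including λ since G is nullable).
From K -> D num id: add FIRST(D) = { [, id, num }.
Union: FIRST(K) = { [, id, num, λ }.

{ [, id, num, λ }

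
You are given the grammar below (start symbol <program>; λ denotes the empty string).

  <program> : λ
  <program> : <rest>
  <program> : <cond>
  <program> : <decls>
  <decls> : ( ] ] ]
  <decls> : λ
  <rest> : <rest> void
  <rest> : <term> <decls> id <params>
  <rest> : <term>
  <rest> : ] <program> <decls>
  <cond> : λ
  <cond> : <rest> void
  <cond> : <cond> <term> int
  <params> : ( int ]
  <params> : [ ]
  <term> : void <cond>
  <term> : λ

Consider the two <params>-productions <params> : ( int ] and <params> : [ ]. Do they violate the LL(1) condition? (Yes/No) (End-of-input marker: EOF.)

No

FIRST(( int ]) = { ( } and FIRST([ ]) = { [ }.
The FIRST sets are disjoint and neither alternative is nullable — no conflict.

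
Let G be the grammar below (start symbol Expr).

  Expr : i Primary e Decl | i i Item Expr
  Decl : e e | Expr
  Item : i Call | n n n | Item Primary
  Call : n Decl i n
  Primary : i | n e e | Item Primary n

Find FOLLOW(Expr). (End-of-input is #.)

Expr is the start symbol, so # ∈ FOLLOW(Expr).
In Expr : i i Item Expr: Expr is at the end, add FOLLOW(Expr) = { #, i }.
In Decl : Expr: Expr is at the end, add FOLLOW(Decl) = { #, i }.
Union: FOLLOW(Expr) = { #, i }.

{ #, i }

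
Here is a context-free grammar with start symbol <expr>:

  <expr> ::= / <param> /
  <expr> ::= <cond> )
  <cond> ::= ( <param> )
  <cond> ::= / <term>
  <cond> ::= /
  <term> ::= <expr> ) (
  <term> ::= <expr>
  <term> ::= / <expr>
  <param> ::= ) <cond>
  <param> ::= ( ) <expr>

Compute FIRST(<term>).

{ (, / }

From <term> ::= <expr> ) (: add FIRST(<expr>) = { (, / }.
From <term> ::= <expr>: add FIRST(<expr>) = { (, / }.
<term> ::= / <expr> contributes {/}.
Union: FIRST(<term>) = { (, / }.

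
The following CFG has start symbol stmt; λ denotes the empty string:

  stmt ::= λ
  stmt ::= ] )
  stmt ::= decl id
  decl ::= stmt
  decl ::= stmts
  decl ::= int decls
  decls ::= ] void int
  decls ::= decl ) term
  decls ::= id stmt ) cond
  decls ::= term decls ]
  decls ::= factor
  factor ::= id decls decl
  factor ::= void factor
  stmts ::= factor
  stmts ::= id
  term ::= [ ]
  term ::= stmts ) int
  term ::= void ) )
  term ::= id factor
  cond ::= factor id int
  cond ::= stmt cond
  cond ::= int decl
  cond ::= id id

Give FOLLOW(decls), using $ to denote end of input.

In decl ::= int decls: decls is at the end, add FOLLOW(decl) = { ), [, ], id, int, void }.
In decls ::= term decls ]: add FIRST(]) = { ] }.
In factor ::= id decls decl: add FIRST(decl)\{λ} = { ], id, int, void }.
  Since decl is nullable, also add FOLLOW(factor) = { ), [, ], id, int, void }.
Union: FOLLOW(decls) = { ), [, ], id, int, void }.

{ ), [, ], id, int, void }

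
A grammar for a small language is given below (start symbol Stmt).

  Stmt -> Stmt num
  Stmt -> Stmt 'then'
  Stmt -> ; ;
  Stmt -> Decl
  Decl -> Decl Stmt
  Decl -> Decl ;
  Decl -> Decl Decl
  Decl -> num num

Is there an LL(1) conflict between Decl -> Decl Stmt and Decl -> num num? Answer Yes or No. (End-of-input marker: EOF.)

Yes

FIRST(Decl Stmt) = { num } and FIRST(num num) = { num }.
Both contain num, so the two alternatives are not disjoint — LL(1) conflict.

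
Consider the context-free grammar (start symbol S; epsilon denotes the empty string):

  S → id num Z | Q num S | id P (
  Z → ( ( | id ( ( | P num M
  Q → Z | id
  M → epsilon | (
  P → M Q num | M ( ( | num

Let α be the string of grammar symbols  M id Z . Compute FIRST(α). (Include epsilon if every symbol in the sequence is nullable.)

Add FIRST(M)\{epsilon} = { ( }; M is nullable, continue.
id is a terminal; add {id} and stop.

{ (, id }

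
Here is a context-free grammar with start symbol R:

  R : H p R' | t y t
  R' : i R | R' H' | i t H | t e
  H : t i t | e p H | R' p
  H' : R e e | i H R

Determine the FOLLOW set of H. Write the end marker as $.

In R : H p R': add FIRST(p R') = { p }.
In R' : i t H: H is at the end, add FOLLOW(R') = { $, e, i, p, t }.
In H : e p H: H is at the end, add FOLLOW(H) = { $, e, i, p, t }.
In H' : i H R: add FIRST(R) = { e, i, t }.
Union: FOLLOW(H) = { $, e, i, p, t }.

{ $, e, i, p, t }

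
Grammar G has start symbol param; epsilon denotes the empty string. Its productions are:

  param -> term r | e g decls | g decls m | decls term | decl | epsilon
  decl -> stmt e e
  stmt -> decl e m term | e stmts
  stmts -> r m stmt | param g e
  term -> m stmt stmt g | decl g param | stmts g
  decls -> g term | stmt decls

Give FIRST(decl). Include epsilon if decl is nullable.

From decl -> stmt e e: add FIRST(stmt) = { e }.
Union: FIRST(decl) = { e }.

{ e }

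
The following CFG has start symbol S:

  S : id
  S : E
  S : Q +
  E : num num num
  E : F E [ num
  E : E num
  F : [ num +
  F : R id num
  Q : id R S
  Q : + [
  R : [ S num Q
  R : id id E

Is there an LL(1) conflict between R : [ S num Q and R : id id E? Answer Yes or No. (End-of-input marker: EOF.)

No

FIRST([ S num Q) = { [ } and FIRST(id id E) = { id }.
The FIRST sets are disjoint and neither alternative is nullable — no conflict.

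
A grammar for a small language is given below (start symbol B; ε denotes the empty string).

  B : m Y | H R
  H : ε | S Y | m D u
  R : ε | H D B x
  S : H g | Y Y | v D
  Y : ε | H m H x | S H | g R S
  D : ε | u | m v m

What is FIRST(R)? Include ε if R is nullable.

{ g, m, u, v, x, ε }

R : ε contributes ε.
From R : H D B x: H, D, B nullable, take FIRST(H) ∪ FIRST(D) ∪ FIRST(B) ∪ {x} = { g, m, u, v, x }.
Union: FIRST(R) = { g, m, u, v, x, ε }.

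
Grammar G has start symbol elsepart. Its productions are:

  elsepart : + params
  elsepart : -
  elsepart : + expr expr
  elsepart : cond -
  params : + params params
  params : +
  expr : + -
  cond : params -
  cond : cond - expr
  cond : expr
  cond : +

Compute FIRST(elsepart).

{ +, - }

elsepart : + params contributes {+}.
elsepart : - contributes {-}.
elsepart : + expr expr contributes {+}.
From elsepart : cond -: add FIRST(cond) = { + }.
Union: FIRST(elsepart) = { +, - }.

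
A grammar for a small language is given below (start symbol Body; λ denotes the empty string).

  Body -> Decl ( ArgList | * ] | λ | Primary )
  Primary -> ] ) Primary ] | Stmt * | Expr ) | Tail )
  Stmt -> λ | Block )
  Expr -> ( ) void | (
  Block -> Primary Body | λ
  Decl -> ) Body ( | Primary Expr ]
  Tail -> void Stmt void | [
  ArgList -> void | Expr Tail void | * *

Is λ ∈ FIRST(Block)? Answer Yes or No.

Block has an λ-production, so Block ⇒ λ.

Yes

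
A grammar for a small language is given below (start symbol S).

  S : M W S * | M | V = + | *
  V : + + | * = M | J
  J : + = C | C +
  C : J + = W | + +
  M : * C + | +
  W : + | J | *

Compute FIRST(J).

J : + = C contributes {+}.
From J : C +: add FIRST(C) = { + }.
Union: FIRST(J) = { + }.

{ + }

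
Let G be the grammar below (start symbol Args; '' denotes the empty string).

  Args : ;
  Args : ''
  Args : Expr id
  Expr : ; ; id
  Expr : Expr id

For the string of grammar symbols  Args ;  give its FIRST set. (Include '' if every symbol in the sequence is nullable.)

{ ; }

Add FIRST(Args)\{''} = { ; }; Args is nullable, continue.
; is a terminal; add {;} and stop.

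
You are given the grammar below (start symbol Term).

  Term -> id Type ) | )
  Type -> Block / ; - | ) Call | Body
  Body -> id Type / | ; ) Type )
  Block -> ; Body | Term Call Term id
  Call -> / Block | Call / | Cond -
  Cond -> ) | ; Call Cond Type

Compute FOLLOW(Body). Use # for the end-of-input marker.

{ ), -, /, ;, id }

In Type -> Body: Body is at the end, add FOLLOW(Type) = { ), -, /, ;, id }.
In Block -> ; Body: Body is at the end, add FOLLOW(Block) = { ), -, /, ;, id }.
Union: FOLLOW(Body) = { ), -, /, ;, id }.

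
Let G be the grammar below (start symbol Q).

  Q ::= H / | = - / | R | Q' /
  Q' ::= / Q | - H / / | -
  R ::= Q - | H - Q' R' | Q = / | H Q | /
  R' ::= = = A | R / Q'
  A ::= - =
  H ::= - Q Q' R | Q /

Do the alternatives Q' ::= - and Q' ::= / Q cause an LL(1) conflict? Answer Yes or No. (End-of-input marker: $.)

No

FIRST(-) = { - } and FIRST(/ Q) = { / }.
The FIRST sets are disjoint and neither alternative is nullable — no conflict.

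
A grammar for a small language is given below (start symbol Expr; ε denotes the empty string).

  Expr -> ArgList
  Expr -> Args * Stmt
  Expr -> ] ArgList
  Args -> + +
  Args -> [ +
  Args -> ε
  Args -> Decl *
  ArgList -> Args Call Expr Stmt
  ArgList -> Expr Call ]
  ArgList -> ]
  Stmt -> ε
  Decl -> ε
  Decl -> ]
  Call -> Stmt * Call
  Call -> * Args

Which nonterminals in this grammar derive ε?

Directly nullable (have an ε-production): Args, Stmt, Decl.
No other nonterminal has a production whose RHS symbols are all nullable.

{ Args, Decl, Stmt }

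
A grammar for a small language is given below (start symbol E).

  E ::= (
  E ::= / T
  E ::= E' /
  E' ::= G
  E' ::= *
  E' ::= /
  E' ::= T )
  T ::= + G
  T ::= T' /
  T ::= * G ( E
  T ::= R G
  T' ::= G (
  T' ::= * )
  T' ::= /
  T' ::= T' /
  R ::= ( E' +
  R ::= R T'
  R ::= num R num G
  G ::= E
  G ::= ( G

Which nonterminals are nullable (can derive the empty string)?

{ } (none)

No nonterminal has an empty production or an RHS whose symbols are all nullable.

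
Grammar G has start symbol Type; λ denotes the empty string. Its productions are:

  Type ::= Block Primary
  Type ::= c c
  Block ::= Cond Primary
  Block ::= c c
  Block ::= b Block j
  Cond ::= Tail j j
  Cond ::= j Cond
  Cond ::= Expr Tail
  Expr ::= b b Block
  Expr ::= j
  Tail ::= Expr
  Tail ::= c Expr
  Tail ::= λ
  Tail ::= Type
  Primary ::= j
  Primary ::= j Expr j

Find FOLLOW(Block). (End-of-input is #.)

In Type ::= Block Primary: add FIRST(Primary) = { j }.
In Block ::= b Block j: add FIRST(j) = { j }.
In Expr ::= b b Block: Block is at the end, add FOLLOW(Expr) = { b, c, j }.
Union: FOLLOW(Block) = { b, c, j }.

{ b, c, j }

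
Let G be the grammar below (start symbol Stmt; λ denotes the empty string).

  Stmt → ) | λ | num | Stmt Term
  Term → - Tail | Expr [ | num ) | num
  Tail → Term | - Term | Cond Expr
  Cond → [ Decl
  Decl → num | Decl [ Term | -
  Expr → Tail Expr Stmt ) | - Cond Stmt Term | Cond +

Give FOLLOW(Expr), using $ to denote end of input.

In Term → Expr [: add FIRST([) = { [ }.
In Tail → Cond Expr: Expr is at the end, add FOLLOW(Tail) = { $, ), +, -, [, num }.
In Expr → Tail Expr Stmt ): add FIRST(Stmt )) = { ), -, [, num }.
Union: FOLLOW(Expr) = { $, ), +, -, [, num }.

{ $, ), +, -, [, num }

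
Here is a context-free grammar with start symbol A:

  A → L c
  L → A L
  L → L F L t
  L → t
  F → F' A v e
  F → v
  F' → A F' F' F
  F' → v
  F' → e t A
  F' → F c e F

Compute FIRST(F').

{ e, t, v }

From F' → A F' F' F: add FIRST(A) = { t }.
F' → v contributes {v}.
F' → e t A contributes {e}.
From F' → F c e F: add FIRST(F) = { e, t, v }.
Union: FIRST(F') = { e, t, v }.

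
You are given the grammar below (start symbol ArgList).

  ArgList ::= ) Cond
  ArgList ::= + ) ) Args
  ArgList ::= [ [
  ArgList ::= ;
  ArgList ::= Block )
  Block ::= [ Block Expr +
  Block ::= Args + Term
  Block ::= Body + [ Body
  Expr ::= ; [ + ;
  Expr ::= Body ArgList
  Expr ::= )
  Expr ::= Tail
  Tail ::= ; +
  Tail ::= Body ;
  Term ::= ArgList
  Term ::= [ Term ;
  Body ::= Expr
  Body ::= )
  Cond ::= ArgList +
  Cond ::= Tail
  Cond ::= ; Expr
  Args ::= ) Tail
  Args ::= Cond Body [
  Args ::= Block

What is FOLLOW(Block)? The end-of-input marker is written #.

{ #, ), +, ;, [ }

In ArgList ::= Block ): add FIRST()) = { ) }.
In Block ::= [ Block Expr +: add FIRST(Expr +) = { ), ; }.
In Args ::= Block: Block is at the end, add FOLLOW(Args) = { #, ), +, ;, [ }.
Union: FOLLOW(Block) = { #, ), +, ;, [ }.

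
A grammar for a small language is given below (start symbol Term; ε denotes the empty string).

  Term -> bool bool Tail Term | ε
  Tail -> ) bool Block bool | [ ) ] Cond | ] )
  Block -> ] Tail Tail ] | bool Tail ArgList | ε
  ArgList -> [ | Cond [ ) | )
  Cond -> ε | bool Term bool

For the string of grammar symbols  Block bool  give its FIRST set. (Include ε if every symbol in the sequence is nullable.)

Add FIRST(Block)\{ε} = { ], bool }; Block is nullable, continue.
bool is a terminal; add {bool} and stop.

{ ], bool }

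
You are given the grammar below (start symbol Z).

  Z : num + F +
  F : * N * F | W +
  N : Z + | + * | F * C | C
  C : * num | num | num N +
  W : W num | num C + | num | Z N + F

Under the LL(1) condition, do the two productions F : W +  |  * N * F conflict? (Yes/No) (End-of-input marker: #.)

FIRST(W +) = { num } and FIRST(* N * F) = { * }.
The FIRST sets are disjoint and neither alternative is nullable — no conflict.

No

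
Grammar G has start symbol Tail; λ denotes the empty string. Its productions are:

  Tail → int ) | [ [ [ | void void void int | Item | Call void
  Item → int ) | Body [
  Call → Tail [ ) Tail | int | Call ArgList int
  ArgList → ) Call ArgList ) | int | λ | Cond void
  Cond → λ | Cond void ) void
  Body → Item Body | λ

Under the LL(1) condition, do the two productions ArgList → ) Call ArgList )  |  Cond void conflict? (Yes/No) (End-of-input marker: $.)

No

FIRST() Call ArgList )) = { ) } and FIRST(Cond void) = { void }.
The FIRST sets are disjoint and neither alternative is nullable — no conflict.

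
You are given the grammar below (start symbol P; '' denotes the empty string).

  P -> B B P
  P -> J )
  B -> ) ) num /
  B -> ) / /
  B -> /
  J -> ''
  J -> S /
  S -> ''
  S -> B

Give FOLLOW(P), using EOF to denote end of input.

P is the start symbol, so EOF ∈ FOLLOW(P).
In P -> B B P: P is at the end, add FOLLOW(P) = { EOF }.
Union: FOLLOW(P) = { EOF }.

{ EOF }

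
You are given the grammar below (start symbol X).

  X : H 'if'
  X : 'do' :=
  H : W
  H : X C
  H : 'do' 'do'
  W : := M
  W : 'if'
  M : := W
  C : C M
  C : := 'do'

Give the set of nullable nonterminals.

No nonterminal has an empty production or an RHS whose symbols are all nullable.

{ } (none)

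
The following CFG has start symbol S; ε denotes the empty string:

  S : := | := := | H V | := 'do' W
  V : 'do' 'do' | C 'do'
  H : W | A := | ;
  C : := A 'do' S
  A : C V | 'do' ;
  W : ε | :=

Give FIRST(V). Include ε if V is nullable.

V : 'do' 'do' contributes {'do'}.
From V : C 'do': add FIRST(C) = { := }.
Union: FIRST(V) = { 'do', := }.

{ 'do', := }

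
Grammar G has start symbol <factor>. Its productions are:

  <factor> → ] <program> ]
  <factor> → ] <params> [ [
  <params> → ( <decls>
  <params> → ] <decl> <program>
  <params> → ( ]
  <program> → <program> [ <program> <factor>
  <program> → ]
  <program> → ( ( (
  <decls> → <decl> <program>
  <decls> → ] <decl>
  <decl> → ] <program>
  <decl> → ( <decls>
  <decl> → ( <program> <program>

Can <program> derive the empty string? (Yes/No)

No nonterminal in this grammar is nullable.
No production of <program> has an RHS whose symbols are all nullable, so <program> is not nullable.

No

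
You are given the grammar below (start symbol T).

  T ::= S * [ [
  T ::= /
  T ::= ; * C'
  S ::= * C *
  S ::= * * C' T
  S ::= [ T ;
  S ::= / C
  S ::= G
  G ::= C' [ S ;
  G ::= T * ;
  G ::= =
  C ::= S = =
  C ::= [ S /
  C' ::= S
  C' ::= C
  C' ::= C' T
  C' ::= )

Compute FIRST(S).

S ::= * C * contributes {*}.
S ::= * * C' T contributes {*}.
S ::= [ T ; contributes {[}.
S ::= / C contributes {/}.
From S ::= G: add FIRST(G) = { ), *, /, ;, =, [ }.
Union: FIRST(S) = { ), *, /, ;, =, [ }.

{ ), *, /, ;, =, [ }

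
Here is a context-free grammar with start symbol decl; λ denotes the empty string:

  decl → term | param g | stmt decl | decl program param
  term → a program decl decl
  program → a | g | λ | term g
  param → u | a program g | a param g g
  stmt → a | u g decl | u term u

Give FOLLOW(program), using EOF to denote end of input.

In decl → decl program param: add FIRST(param) = { a, u }.
In term → a program decl decl: add FIRST(decl decl) = { a, u }.
In param → a program g: add FIRST(g) = { g }.
Union: FOLLOW(program) = { a, g, u }.

{ a, g, u }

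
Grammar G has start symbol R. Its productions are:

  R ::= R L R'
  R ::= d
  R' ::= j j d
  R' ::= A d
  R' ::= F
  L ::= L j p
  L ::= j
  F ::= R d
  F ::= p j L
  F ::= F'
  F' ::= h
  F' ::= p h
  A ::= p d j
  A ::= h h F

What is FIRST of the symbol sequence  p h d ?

p is a terminal; add {p} and stop.

{ p }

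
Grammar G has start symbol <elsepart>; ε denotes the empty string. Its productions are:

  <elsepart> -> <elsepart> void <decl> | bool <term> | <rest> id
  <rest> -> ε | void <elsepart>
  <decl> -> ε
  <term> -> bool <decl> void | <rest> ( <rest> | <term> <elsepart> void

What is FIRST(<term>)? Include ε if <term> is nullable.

{ (, bool, void }

<term> -> bool <decl> void contributes {bool}.
From <term> -> <rest> ( <rest>: <rest> nullable, take FIRST(<rest>) ∪ {(} = { (, void }.
From <term> -> <term> <elsepart> void: add FIRST(<term>) = { (, bool, void }.
Union: FIRST(<term>) = { (, bool, void }.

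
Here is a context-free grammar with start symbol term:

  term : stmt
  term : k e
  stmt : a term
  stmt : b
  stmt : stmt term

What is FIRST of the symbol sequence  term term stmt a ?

{ a, b, k }

Add FIRST(term) = { a, b, k }; term is not nullable, stop.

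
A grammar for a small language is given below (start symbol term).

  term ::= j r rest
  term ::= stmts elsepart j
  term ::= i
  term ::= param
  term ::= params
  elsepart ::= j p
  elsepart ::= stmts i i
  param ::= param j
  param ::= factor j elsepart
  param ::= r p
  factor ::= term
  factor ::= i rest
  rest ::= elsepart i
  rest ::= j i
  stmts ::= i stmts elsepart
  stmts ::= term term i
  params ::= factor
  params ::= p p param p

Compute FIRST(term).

term ::= j r rest contributes {j}.
From term ::= stmts elsepart j: add FIRST(stmts) = { i, j, p, r }.
term ::= i contributes {i}.
From term ::= param: add FIRST(param) = { i, j, p, r }.
From term ::= params: add FIRST(params) = { i, j, p, r }.
Union: FIRST(term) = { i, j, p, r }.

{ i, j, p, r }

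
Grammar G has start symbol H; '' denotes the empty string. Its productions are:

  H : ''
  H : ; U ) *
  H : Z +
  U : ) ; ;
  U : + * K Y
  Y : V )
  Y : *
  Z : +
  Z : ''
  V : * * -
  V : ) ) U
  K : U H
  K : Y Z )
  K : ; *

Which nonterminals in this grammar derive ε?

{ H, Z }

Directly nullable (have an ''-production): H, Z.
No other nonterminal has a production whose RHS symbols are all nullable.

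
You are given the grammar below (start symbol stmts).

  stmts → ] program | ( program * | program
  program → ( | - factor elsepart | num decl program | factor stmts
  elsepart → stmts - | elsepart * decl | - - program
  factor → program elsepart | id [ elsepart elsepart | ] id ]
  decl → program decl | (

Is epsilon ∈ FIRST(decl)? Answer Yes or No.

No nonterminal in this grammar is nullable.
No production of decl has an RHS whose symbols are all nullable, so decl is not nullable.

No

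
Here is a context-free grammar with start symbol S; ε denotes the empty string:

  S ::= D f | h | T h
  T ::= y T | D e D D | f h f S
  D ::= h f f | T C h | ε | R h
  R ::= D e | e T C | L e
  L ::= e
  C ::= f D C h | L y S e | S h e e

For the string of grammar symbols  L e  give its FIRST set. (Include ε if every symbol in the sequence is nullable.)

{ e }

Add FIRST(L) = { e }; L is not nullable, stop.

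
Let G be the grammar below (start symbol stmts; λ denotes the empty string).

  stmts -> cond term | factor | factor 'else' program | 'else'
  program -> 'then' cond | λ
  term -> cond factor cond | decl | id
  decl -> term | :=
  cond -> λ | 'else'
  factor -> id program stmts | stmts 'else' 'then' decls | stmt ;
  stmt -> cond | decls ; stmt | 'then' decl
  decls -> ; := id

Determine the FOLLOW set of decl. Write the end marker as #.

{ #, 'else', ; }

In term -> decl: decl is at the end, add FOLLOW(term) = { #, 'else', ; }.
In stmt -> 'then' decl: decl is at the end, add FOLLOW(stmt) = { ; }.
Union: FOLLOW(decl) = { #, 'else', ; }.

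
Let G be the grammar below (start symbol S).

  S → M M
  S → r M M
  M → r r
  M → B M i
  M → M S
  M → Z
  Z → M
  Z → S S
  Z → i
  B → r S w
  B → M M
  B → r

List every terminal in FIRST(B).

{ i, r }

B → r S w contributes {r}.
From B → M M: add FIRST(M) = { i, r }.
B → r contributes {r}.
Union: FIRST(B) = { i, r }.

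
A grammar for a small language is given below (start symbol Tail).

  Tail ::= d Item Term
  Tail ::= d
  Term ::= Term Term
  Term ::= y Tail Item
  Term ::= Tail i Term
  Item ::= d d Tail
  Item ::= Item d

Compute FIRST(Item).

{ d }

Item ::= d d Tail contributes {d}.
From Item ::= Item d: add FIRST(Item) = { d }.
Union: FIRST(Item) = { d }.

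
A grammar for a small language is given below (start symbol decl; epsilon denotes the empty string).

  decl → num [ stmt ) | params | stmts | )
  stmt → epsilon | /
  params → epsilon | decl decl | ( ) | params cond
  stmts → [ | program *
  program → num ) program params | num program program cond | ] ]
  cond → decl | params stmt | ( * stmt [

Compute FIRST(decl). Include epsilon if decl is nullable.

decl → num [ stmt ) contributes {num}.
From decl → params: add FIRST(params) = { (, ), /, [, ], num, epsilon } (including epsilon since params is nullable).
From decl → stmts: add FIRST(stmts) = { [, ], num }.
decl → ) contributes {)}.
Union: FIRST(decl) = { (, ), /, [, ], num, epsilon }.

{ (, ), /, [, ], num, epsilon }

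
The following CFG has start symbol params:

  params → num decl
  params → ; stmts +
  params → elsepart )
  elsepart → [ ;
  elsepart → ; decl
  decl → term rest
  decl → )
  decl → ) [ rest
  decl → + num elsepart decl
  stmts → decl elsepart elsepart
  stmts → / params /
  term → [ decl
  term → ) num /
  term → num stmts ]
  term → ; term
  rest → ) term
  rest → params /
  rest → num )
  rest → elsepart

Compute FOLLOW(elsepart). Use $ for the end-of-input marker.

In params → elsepart ): add FIRST()) = { ) }.
In decl → + num elsepart decl: add FIRST(decl) = { ), +, ;, [, num }.
In stmts → decl elsepart elsepart: add FIRST(elsepart) = { ;, [ }.
In stmts → decl elsepart elsepart: elsepart is at the end, add FOLLOW(stmts) = { +, ] }.
In rest → elsepart: elsepart is at the end, add FOLLOW(rest) = { $, ), +, /, ;, [, ], num }.
Union: FOLLOW(elsepart) = { $, ), +, /, ;, [, ], num }.

{ $, ), +, /, ;, [, ], num }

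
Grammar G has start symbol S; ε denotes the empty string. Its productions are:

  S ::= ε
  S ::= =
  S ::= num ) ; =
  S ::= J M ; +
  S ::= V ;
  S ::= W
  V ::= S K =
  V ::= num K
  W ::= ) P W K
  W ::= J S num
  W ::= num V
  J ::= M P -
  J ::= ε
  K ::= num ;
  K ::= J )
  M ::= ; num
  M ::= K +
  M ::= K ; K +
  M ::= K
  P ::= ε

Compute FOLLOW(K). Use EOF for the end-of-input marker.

{ EOF, ), +, -, ;, =, num }

In V ::= S K =: add FIRST(=) = { = }.
In V ::= num K: K is at the end, add FOLLOW(V) = { EOF, ), ;, num }.
In W ::= ) P W K: K is at the end, add FOLLOW(W) = { EOF, ), ;, num }.
In M ::= K +: add FIRST(+) = { + }.
In M ::= K ; K +: add FIRST(; K +) = { ; }.
In M ::= K ; K +: add FIRST(+) = { + }.
In M ::= K: K is at the end, add FOLLOW(M) = { -, ; }.
Union: FOLLOW(K) = { EOF, ), +, -, ;, =, num }.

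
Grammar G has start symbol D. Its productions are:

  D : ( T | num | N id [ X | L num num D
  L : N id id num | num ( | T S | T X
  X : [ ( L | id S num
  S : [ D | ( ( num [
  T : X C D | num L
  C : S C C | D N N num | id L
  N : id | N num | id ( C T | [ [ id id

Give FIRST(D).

D : ( T contributes {(}.
D : num contributes {num}.
From D : N id [ X: add FIRST(N) = { [, id }.
From D : L num num D: add FIRST(L) = { [, id, num }.
Union: FIRST(D) = { (, [, id, num }.

{ (, [, id, num }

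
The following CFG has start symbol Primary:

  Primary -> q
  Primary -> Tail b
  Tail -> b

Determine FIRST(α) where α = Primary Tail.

{ b, q }

Add FIRST(Primary) = { b, q }; Primary is not nullable, stop.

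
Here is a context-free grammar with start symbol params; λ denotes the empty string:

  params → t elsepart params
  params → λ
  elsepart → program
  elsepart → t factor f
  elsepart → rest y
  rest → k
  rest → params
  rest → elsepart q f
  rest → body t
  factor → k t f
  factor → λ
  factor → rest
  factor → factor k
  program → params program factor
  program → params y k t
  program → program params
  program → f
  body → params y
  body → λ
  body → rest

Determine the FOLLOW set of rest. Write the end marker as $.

{ $, f, k, q, t, y }

In elsepart → rest y: add FIRST(y) = { y }.
In factor → rest: rest is at the end, add FOLLOW(factor) = { $, f, k, q, t, y }.
In body → rest: rest is at the end, add FOLLOW(body) = { t }.
Union: FOLLOW(rest) = { $, f, k, q, t, y }.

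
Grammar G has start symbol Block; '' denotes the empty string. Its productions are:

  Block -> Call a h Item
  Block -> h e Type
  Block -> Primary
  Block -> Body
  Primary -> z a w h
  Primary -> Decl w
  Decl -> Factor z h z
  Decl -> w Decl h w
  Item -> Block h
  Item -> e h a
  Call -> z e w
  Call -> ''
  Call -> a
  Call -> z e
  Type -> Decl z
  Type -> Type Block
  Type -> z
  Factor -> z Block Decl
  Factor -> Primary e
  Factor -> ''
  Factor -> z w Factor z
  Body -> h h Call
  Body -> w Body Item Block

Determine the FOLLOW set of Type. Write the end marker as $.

In Block -> h e Type: Type is at the end, add FOLLOW(Block) = { $, a, e, h, w, z }.
In Type -> Type Block: add FIRST(Block) = { a, h, w, z }.
Union: FOLLOW(Type) = { $, a, e, h, w, z }.

{ $, a, e, h, w, z }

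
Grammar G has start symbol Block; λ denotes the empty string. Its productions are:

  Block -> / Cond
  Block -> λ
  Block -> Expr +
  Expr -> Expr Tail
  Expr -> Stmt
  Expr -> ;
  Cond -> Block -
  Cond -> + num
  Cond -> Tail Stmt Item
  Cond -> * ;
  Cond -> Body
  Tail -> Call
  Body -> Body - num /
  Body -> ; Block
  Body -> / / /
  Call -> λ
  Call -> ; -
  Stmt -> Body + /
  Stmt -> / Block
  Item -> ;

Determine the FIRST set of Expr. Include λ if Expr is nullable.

From Expr -> Expr Tail: add FIRST(Expr) = { /, ; }.
From Expr -> Stmt: add FIRST(Stmt) = { /, ; }.
Expr -> ; contributes {;}.
Union: FIRST(Expr) = { /, ; }.

{ /, ; }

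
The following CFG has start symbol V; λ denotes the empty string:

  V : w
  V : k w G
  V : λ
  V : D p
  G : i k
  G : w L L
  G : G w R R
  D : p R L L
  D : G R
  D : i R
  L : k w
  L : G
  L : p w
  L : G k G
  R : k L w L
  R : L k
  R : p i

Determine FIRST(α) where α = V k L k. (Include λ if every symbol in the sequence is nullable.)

{ i, k, p, w }

Add FIRST(V)\{λ} = { i, k, p, w }; V is nullable, continue.
k is a terminal; add {k} and stop.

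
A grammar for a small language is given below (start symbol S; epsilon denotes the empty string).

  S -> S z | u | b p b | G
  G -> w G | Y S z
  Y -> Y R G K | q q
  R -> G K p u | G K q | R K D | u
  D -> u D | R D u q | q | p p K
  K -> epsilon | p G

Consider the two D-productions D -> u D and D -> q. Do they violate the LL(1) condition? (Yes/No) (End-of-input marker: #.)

No

FIRST(u D) = { u } and FIRST(q) = { q }.
The FIRST sets are disjoint and neither alternative is nullable — no conflict.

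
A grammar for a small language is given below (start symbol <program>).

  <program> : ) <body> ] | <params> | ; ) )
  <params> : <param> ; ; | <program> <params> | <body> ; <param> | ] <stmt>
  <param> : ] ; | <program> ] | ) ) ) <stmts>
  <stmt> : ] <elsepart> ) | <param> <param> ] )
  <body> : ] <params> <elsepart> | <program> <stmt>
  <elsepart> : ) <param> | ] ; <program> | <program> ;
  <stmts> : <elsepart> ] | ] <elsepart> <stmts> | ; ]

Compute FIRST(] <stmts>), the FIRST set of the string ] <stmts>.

] is a terminal; add {]} and stop.

{ ] }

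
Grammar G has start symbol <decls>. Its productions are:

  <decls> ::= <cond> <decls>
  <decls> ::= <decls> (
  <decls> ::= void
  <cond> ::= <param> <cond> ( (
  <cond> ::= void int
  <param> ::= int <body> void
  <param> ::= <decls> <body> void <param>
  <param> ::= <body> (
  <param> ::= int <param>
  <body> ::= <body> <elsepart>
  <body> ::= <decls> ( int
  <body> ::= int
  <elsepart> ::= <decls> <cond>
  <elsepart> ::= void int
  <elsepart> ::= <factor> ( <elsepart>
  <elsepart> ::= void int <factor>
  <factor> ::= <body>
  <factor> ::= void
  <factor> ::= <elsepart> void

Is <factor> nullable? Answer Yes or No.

No

No nonterminal in this grammar is nullable.
No production of <factor> has an RHS whose symbols are all nullable, so <factor> is not nullable.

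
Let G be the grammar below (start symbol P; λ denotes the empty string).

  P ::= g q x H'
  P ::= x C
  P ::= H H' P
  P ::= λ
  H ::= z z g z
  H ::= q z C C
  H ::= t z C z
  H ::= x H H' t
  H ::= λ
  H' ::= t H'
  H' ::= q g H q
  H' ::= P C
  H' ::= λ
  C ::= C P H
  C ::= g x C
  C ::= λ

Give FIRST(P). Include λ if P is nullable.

{ g, q, t, x, z, λ }

P ::= g q x H' contributes {g}.
P ::= x C contributes {x}.
From P ::= H H' P: H, H', P nullable, take FIRST(H) ∪ FIRST(H') ∪ FIRST(P) = { g, q, t, x, z }; also λ since the whole RHS is nullable.
P ::= λ contributes λ.
Union: FIRST(P) = { g, q, t, x, z, λ }.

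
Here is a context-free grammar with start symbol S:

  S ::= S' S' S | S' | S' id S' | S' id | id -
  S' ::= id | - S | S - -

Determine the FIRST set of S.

From S ::= S' S' S: add FIRST(S') = { -, id }.
From S ::= S': add FIRST(S') = { -, id }.
From S ::= S' id S': add FIRST(S') = { -, id }.
From S ::= S' id: add FIRST(S') = { -, id }.
S ::= id - contributes {id}.
Union: FIRST(S) = { -, id }.

{ -, id }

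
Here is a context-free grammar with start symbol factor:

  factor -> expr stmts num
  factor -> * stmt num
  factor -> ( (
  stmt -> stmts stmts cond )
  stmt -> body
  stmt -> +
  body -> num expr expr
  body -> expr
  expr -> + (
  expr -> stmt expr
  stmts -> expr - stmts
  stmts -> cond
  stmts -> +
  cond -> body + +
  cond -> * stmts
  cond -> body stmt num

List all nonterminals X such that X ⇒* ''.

No nonterminal has an empty production or an RHS whose symbols are all nullable.

{ } (none)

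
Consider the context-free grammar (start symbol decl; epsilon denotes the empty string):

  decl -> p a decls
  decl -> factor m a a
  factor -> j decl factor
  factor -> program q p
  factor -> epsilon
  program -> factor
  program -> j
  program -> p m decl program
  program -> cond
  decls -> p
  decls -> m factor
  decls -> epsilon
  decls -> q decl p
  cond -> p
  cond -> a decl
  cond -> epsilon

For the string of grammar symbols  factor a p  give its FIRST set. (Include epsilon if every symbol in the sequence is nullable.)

Add FIRST(factor)\{epsilon} = { a, j, p, q }; factor is nullable, continue.
a is a terminal; add {a} and stop.

{ a, j, p, q }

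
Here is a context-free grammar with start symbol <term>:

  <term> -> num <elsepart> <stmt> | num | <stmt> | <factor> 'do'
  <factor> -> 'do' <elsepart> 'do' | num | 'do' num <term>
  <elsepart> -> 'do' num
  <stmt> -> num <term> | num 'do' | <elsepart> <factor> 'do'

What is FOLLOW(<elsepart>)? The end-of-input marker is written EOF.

{ 'do', num }

In <term> -> num <elsepart> <stmt>: add FIRST(<stmt>) = { 'do', num }.
In <factor> -> 'do' <elsepart> 'do': add FIRST('do') = { 'do' }.
In <stmt> -> <elsepart> <factor> 'do': add FIRST(<factor> 'do') = { 'do', num }.
Union: FOLLOW(<elsepart>) = { 'do', num }.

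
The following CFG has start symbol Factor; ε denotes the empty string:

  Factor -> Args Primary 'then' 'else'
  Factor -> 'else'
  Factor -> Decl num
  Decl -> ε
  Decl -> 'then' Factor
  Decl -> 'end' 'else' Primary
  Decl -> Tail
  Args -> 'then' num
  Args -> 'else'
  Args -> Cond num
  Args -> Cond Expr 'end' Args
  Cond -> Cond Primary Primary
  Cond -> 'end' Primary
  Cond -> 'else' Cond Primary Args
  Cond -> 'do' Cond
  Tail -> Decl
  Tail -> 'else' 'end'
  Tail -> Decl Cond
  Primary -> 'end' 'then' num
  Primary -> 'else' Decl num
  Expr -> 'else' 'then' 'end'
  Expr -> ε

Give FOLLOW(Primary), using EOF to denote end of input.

{ 'do', 'else', 'end', 'then', num }

In Factor -> Args Primary 'then' 'else': add FIRST('then' 'else') = { 'then' }.
In Decl -> 'end' 'else' Primary: Primary is at the end, add FOLLOW(Decl) = { 'do', 'else', 'end', num }.
In Cond -> Cond Primary Primary: add FIRST(Primary) = { 'else', 'end' }.
In Cond -> Cond Primary Primary: Primary is at the end, add FOLLOW(Cond) = { 'do', 'else', 'end', num }.
In Cond -> 'end' Primary: Primary is at the end, add FOLLOW(Cond) = { 'do', 'else', 'end', num }.
In Cond -> 'else' Cond Primary Args: add FIRST(Args) = { 'do', 'else', 'end', 'then' }.
Union: FOLLOW(Primary) = { 'do', 'else', 'end', 'then', num }.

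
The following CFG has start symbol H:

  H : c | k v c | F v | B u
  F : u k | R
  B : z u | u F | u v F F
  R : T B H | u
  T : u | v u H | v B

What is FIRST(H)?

{ c, k, u, v, z }

H : c contributes {c}.
H : k v c contributes {k}.
From H : F v: add FIRST(F) = { u, v }.
From H : B u: add FIRST(B) = { u, z }.
Union: FIRST(H) = { c, k, u, v, z }.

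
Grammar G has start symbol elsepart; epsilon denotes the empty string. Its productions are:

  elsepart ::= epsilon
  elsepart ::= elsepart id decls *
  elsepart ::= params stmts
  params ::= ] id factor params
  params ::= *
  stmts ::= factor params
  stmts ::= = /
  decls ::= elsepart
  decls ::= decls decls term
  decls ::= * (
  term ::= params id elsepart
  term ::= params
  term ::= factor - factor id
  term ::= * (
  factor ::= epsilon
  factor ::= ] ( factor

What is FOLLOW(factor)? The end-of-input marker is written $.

In params ::= ] id factor params: add FIRST(params) = { *, ] }.
In stmts ::= factor params: add FIRST(params) = { *, ] }.
In term ::= factor - factor id: add FIRST(- factor id) = { - }.
In term ::= factor - factor id: add FIRST(id) = { id }.
In factor ::= ] ( factor: factor is at the end, add FOLLOW(factor) = { *, -, ], id }.
Union: FOLLOW(factor) = { *, -, ], id }.

{ *, -, ], id }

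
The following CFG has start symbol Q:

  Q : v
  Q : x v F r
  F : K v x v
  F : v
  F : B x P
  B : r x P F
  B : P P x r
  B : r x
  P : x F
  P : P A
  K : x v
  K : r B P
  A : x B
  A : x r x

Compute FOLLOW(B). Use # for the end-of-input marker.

{ r, v, x }

In F : B x P: add FIRST(x P) = { x }.
In K : r B P: add FIRST(P) = { x }.
In A : x B: B is at the end, add FOLLOW(A) = { r, v, x }.
Union: FOLLOW(B) = { r, v, x }.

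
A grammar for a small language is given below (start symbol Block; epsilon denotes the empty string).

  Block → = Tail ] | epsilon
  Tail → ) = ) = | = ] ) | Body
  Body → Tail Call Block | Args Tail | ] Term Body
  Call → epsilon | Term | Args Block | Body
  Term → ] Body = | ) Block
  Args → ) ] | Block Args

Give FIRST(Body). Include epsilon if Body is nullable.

From Body → Tail Call Block: add FIRST(Tail) = { ), =, ] }.
From Body → Args Tail: add FIRST(Args) = { ), = }.
Body → ] Term Body contributes {]}.
Union: FIRST(Body) = { ), =, ] }.

{ ), =, ] }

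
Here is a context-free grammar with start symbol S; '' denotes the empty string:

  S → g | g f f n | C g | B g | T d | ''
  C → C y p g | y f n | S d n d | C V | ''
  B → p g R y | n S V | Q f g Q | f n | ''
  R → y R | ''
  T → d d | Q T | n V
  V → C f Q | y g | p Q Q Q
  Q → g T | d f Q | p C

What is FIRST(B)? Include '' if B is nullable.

B → p g R y contributes {p}.
B → n S V contributes {n}.
From B → Q f g Q: add FIRST(Q) = { d, g, p }.
B → f n contributes {f}.
B → '' contributes ''.
Union: FIRST(B) = { d, f, g, n, p, '' }.

{ d, f, g, n, p, '' }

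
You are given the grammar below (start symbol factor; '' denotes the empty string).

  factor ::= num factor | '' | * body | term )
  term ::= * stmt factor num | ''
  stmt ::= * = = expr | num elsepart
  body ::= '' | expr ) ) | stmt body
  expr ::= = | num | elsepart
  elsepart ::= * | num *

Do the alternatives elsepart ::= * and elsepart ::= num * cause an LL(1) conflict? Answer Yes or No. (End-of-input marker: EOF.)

No

FIRST(*) = { * } and FIRST(num *) = { num }.
The FIRST sets are disjoint and neither alternative is nullable — no conflict.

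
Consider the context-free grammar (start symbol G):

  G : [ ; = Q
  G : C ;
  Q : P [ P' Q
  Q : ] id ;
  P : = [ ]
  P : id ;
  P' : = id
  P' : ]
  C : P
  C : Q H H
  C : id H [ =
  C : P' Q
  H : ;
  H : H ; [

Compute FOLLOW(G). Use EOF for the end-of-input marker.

{ EOF }

G is the start symbol, so EOF ∈ FOLLOW(G).
Union: FOLLOW(G) = { EOF }.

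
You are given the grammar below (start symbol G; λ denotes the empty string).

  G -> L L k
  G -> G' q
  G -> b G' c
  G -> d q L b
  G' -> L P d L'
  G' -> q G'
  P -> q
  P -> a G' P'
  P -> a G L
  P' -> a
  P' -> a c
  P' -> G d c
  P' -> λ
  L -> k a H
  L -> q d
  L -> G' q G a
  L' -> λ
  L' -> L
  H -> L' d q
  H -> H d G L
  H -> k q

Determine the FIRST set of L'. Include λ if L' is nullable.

{ k, q, λ }

L' -> λ contributes λ.
From L' -> L: add FIRST(L) = { k, q }.
Union: FIRST(L') = { k, q, λ }.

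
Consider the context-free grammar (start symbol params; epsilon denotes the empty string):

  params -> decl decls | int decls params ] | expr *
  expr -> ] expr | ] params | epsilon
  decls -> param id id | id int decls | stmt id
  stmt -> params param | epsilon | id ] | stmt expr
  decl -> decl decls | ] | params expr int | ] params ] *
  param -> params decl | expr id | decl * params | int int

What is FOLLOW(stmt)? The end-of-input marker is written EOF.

{ ], id }

In decls -> stmt id: add FIRST(id) = { id }.
In stmt -> stmt expr: add FIRST(expr)\{epsilon} = { ] }.
  Since expr is nullable, also add FOLLOW(stmt) = { ], id }.
Union: FOLLOW(stmt) = { ], id }.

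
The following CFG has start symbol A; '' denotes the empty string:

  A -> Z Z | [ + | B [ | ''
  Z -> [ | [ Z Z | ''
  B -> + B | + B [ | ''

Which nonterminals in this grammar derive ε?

{ A, B, Z }

Directly nullable (have an ''-production): A, Z, B.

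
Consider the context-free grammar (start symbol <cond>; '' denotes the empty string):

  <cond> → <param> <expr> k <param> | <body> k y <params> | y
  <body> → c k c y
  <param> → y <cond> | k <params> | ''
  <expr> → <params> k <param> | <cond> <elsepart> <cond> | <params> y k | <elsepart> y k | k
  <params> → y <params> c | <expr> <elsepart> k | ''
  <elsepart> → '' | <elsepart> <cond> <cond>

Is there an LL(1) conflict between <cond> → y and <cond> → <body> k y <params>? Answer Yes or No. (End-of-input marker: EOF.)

No

FIRST(y) = { y } and FIRST(<body> k y <params>) = { c }.
The FIRST sets are disjoint and neither alternative is nullable — no conflict.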